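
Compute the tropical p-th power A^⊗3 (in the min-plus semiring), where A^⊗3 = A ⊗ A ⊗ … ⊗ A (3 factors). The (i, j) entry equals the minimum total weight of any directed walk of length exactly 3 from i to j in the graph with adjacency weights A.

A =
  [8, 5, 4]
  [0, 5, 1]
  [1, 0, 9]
A^⊗3 =
  [4, 6, 5]
  [1, 4, 2]
  [2, 1, 4]

Each entry (A^⊗3)_ij equals the minimum over all length-3 walks i = v_0 → v_1 → … → v_3 = j of Σ_t A[v_t][v_{t+1}]. For example, for (i, j) = (0, 2) we minimise over 9 possible intermediate vertex sequences; the minimum is 5, attained along the walk 0 → 2 → 1 → 2.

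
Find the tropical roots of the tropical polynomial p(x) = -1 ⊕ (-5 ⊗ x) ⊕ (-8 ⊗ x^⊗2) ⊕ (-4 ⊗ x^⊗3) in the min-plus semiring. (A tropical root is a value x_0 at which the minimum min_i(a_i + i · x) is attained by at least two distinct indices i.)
Roots: {-4, 3, 4}

Each tropical root is a break point of the lower envelope of the lines y = a_i + i · x (there are 4 lines, with slopes 0, 1, ..., 3). Only the lines that attain the minimum somewhere contribute to roots; other lines are dominated. Here the surviving (envelope) indices are i = 3, i = 2, i = 1, i = 0.
Intersections between consecutive envelope lines give the roots: for adjacent envelope indices i < j the intersection is x = (a_i − a_j) / (j − i). Reading off the sorted break points: {-4, 3, 4}.
Verification: at each break x_0, at least two indices attain the minimum of min_i(a_i + i · x_0).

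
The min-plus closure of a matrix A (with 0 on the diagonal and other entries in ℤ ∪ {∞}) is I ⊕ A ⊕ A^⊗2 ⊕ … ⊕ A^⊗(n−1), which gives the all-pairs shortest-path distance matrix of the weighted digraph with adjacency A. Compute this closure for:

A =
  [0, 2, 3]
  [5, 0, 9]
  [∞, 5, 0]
Closure =
  [0, 2, 3]
  [5, 0, 8]
  [10, 5, 0]

This is the Floyd-Warshall all-pairs shortest-path computation. For each intermediate vertex k = 0, 1, …, 2, update dist[i][j] ← min(dist[i][j], dist[i][k] + dist[k][j]). The final matrix gives, for each (i, j), the minimum total weight of any directed path from i to j (possibly empty when i = j).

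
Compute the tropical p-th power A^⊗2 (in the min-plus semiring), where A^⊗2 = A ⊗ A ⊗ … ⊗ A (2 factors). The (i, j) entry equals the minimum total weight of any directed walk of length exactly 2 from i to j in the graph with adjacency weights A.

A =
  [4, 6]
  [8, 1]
A^⊗2 =
  [8, 7]
  [9, 2]

Each entry (A^⊗2)_ij equals the minimum over all length-2 walks i = v_0 → v_1 → … → v_2 = j of Σ_t A[v_t][v_{t+1}]. For example, for (i, j) = (0, 1) we minimise over 2 possible intermediate vertex sequences; the minimum is 7, attained along the walk 0 → 1 → 1.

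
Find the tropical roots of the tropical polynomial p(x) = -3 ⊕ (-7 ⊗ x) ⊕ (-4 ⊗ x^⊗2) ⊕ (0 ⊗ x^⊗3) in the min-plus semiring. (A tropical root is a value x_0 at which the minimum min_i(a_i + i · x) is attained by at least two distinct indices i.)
Roots: {-4, -3, 4}

Each tropical root is a break point of the lower envelope of the lines y = a_i + i · x (there are 4 lines, with slopes 0, 1, ..., 3). Only the lines that attain the minimum somewhere contribute to roots; other lines are dominated. Here the surviving (envelope) indices are i = 3, i = 2, i = 1, i = 0.
Intersections between consecutive envelope lines give the roots: for adjacent envelope indices i < j the intersection is x = (a_i − a_j) / (j − i). Reading off the sorted break points: {-4, -3, 4}.
Verification: at each break x_0, at least two indices attain the minimum of min_i(a_i + i · x_0).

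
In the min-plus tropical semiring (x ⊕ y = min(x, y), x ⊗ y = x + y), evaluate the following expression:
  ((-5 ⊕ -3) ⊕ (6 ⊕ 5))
((-5 ⊕ -3) ⊕ (6 ⊕ 5)) = -5

Expand innermost to outermost. Recall ⊕ takes the minimum of its arguments and ⊗ takes their sum. Working out the expression ((-5 ⊕ -3) ⊕ (6 ⊕ 5)) gives -5.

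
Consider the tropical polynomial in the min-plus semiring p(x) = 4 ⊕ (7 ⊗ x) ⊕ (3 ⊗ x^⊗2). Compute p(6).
p(6) = 4

A tropical monomial a ⊗ x^⊗i evaluates to a + i · x. Evaluating each term at x = 6:
  Term 0 contributes 4 + 0 · 6 = 4
  Term 1 contributes 7 + 1 · 6 = 13
  Term 2 contributes 3 + 2 · 6 = 15
p(6) = ⊕ of these = min[4, 13, 15] = 4.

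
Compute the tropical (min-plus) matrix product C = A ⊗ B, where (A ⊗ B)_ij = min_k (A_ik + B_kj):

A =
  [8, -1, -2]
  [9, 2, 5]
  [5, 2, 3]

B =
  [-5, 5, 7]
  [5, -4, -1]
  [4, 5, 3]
A ⊗ B =
  [2, -5, -2]
  [4, -2, 1]
  [0, -2, 1]

Apply the min-plus product entry-by-entry:
  C[0][0] = min over k of (A[0][0] + B[0][0] = 8 + -5 = 3, A[0][1] + B[1][0] = -1 + 5 = 4, A[0][2] + B[2][0] = -2 + 4 = 2) = 2 (attained at k = 2)
  C[0][1] = min over k of (A[0][0] + B[0][1] = 8 + 5 = 13, A[0][1] + B[1][1] = -1 + -4 = -5, A[0][2] + B[2][1] = -2 + 5 = 3) = -5 (attained at k = 1)
  C[0][2] = min over k of (A[0][0] + B[0][2] = 8 + 7 = 15, A[0][1] + B[1][2] = -1 + -1 = -2, A[0][2] + B[2][2] = -2 + 3 = 1) = -2 (attained at k = 1)
  C[1][0] = min over k of (A[1][0] + B[0][0] = 9 + -5 = 4, A[1][1] + B[1][0] = 2 + 5 = 7, A[1][2] + B[2][0] = 5 + 4 = 9) = 4 (attained at k = 0)
  C[1][1] = min over k of (A[1][0] + B[0][1] = 9 + 5 = 14, A[1][1] + B[1][1] = 2 + -4 = -2, A[1][2] + B[2][1] = 5 + 5 = 10) = -2 (attained at k = 1)
  C[1][2] = min over k of (A[1][0] + B[0][2] = 9 + 7 = 16, A[1][1] + B[1][2] = 2 + -1 = 1, A[1][2] + B[2][2] = 5 + 3 = 8) = 1 (attained at k = 1)
  C[2][0] = min over k of (A[2][0] + B[0][0] = 5 + -5 = 0, A[2][1] + B[1][0] = 2 + 5 = 7, A[2][2] + B[2][0] = 3 + 4 = 7) = 0 (attained at k = 0)
  C[2][1] = min over k of (A[2][0] + B[0][1] = 5 + 5 = 10, A[2][1] + B[1][1] = 2 + -4 = -2, A[2][2] + B[2][1] = 3 + 5 = 8) = -2 (attained at k = 1)
  C[2][2] = min over k of (A[2][0] + B[0][2] = 5 + 7 = 12, A[2][1] + B[1][2] = 2 + -1 = 1, A[2][2] + B[2][2] = 3 + 3 = 6) = 1 (attained at k = 1)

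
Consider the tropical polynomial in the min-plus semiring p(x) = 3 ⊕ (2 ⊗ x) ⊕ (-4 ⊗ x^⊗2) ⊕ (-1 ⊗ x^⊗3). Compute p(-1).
p(-1) = -6

A tropical monomial a ⊗ x^⊗i evaluates to a + i · x. Evaluating each term at x = -1:
  Term 0 contributes 3 + 0 · -1 = 3
  Term 1 contributes 2 + 1 · -1 = 1
  Term 2 contributes -4 + 2 · -1 = -6
  Term 3 contributes -1 + 3 · -1 = -4
p(-1) = ⊕ of these = min[3, 1, -6, -4] = -6.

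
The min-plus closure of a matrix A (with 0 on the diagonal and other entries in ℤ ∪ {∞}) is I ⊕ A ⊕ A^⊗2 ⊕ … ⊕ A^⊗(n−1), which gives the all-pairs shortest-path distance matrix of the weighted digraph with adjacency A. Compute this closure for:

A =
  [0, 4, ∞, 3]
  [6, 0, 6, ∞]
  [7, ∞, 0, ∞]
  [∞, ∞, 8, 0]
Closure =
  [0, 4, 10, 3]
  [6, 0, 6, 9]
  [7, 11, 0, 10]
  [15, 19, 8, 0]

This is the Floyd-Warshall all-pairs shortest-path computation. For each intermediate vertex k = 0, 1, …, 3, update dist[i][j] ← min(dist[i][j], dist[i][k] + dist[k][j]). The final matrix gives, for each (i, j), the minimum total weight of any directed path from i to j (possibly empty when i = j).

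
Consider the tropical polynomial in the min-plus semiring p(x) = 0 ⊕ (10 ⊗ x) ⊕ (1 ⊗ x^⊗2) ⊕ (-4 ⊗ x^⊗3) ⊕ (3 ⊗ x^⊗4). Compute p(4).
p(4) = 0

A tropical monomial a ⊗ x^⊗i evaluates to a + i · x. Evaluating each term at x = 4:
  Term 0 contributes 0 + 0 · 4 = 0
  Term 1 contributes 10 + 1 · 4 = 14
  Term 2 contributes 1 + 2 · 4 = 9
  Term 3 contributes -4 + 3 · 4 = 8
  Term 4 contributes 3 + 4 · 4 = 19
p(4) = ⊕ of these = min[0, 14, 9, 8, 19] = 0.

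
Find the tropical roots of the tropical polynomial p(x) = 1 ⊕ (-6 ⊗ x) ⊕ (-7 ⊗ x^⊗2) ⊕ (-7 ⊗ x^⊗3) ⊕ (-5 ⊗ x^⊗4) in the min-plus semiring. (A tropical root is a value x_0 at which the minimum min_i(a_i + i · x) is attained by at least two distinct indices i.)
Roots: {-2, 0, 1, 7}

Each tropical root is a break point of the lower envelope of the lines y = a_i + i · x (there are 5 lines, with slopes 0, 1, ..., 4). Only the lines that attain the minimum somewhere contribute to roots; other lines are dominated. Here the surviving (envelope) indices are i = 4, i = 3, i = 2, i = 1, i = 0.
Intersections between consecutive envelope lines give the roots: for adjacent envelope indices i < j the intersection is x = (a_i − a_j) / (j − i). Reading off the sorted break points: {-2, 0, 1, 7}.
Verification: at each break x_0, at least two indices attain the minimum of min_i(a_i + i · x_0).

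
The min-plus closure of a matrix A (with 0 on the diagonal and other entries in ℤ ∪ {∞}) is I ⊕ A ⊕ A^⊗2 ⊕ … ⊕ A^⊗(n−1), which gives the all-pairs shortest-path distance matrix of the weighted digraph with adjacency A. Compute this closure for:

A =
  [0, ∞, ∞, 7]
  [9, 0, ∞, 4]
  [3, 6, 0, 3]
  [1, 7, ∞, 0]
Closure =
  [0, 14, ∞, 7]
  [5, 0, ∞, 4]
  [3, 6, 0, 3]
  [1, 7, ∞, 0]

This is the Floyd-Warshall all-pairs shortest-path computation. For each intermediate vertex k = 0, 1, …, 3, update dist[i][j] ← min(dist[i][j], dist[i][k] + dist[k][j]). The final matrix gives, for each (i, j), the minimum total weight of any directed path from i to j (possibly empty when i = j).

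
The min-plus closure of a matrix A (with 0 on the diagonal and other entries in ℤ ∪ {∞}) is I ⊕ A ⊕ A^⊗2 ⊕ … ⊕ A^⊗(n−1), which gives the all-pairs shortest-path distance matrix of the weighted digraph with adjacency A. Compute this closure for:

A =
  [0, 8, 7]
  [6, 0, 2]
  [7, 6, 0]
Closure =
  [0, 8, 7]
  [6, 0, 2]
  [7, 6, 0]

This is the Floyd-Warshall all-pairs shortest-path computation. For each intermediate vertex k = 0, 1, …, 2, update dist[i][j] ← min(dist[i][j], dist[i][k] + dist[k][j]). The final matrix gives, for each (i, j), the minimum total weight of any directed path from i to j (possibly empty when i = j).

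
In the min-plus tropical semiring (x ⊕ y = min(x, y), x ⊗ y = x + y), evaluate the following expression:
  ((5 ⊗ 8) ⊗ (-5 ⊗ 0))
((5 ⊗ 8) ⊗ (-5 ⊗ 0)) = 8

Expand innermost to outermost. Recall ⊕ takes the minimum of its arguments and ⊗ takes their sum. Working out the expression ((5 ⊗ 8) ⊗ (-5 ⊗ 0)) gives 8.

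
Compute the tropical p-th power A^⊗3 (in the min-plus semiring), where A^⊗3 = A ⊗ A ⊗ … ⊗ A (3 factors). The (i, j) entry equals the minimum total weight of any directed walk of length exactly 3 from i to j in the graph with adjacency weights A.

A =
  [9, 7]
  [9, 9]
A^⊗3 =
  [25, 23]
  [25, 25]

Each entry (A^⊗3)_ij equals the minimum over all length-3 walks i = v_0 → v_1 → … → v_3 = j of Σ_t A[v_t][v_{t+1}]. For example, for (i, j) = (0, 1) we minimise over 4 possible intermediate vertex sequences; the minimum is 23, attained along the walk 0 → 1 → 0 → 1.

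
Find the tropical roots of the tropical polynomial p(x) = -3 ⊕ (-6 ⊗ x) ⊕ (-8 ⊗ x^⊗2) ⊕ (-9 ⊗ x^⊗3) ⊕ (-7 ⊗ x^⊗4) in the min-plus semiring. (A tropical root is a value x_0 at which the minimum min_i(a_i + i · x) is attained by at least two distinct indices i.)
Roots: {-2, 1, 2, 3}

Each tropical root is a break point of the lower envelope of the lines y = a_i + i · x (there are 5 lines, with slopes 0, 1, ..., 4). Only the lines that attain the minimum somewhere contribute to roots; other lines are dominated. Here the surviving (envelope) indices are i = 4, i = 3, i = 2, i = 1, i = 0.
Intersections between consecutive envelope lines give the roots: for adjacent envelope indices i < j the intersection is x = (a_i − a_j) / (j − i). Reading off the sorted break points: {-2, 1, 2, 3}.
Verification: at each break x_0, at least two indices attain the minimum of min_i(a_i + i · x_0).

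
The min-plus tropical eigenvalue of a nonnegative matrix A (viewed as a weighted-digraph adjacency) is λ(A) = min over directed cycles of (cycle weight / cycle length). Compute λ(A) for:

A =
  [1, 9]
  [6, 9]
λ(A) = 1

Enumerate directed cycles and compute their means (weight / length). Sample:
  cycle 0 → 0: weight = 1, length = 1, mean = 1/1 ≈ 1.000
  cycle 1 → 1: weight = 9, length = 1, mean = 9/1 ≈ 9.000
  cycle 0 → 1 → 0: weight = 15, length = 2, mean = 15/2 ≈ 7.500
  cycle 1 → 0 → 1: weight = 15, length = 2, mean = 15/2 ≈ 7.500
Minimum mean = 1.000, attained e.g. along the cycle 0 → 0 with weight 1 and length 1. So λ(A) = 1/1 = 1.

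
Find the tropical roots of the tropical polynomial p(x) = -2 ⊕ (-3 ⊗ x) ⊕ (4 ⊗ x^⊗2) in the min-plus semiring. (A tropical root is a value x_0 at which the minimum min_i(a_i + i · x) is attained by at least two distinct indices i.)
Roots: {-7, 1}

Each tropical root is a break point of the lower envelope of the lines y = a_i + i · x (there are 3 lines, with slopes 0, 1, ..., 2). Only the lines that attain the minimum somewhere contribute to roots; other lines are dominated. Here the surviving (envelope) indices are i = 2, i = 1, i = 0.
Intersections between consecutive envelope lines give the roots: for adjacent envelope indices i < j the intersection is x = (a_i − a_j) / (j − i). Reading off the sorted break points: {-7, 1}.
Verification: at each break x_0, at least two indices attain the minimum of min_i(a_i + i · x_0).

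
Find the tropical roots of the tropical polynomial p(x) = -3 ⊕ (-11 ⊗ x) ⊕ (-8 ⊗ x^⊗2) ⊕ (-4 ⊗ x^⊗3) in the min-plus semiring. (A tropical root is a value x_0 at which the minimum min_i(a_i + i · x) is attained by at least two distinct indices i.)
Roots: {-4, -3, 8}

Each tropical root is a break point of the lower envelope of the lines y = a_i + i · x (there are 4 lines, with slopes 0, 1, ..., 3). Only the lines that attain the minimum somewhere contribute to roots; other lines are dominated. Here the surviving (envelope) indices are i = 3, i = 2, i = 1, i = 0.
Intersections between consecutive envelope lines give the roots: for adjacent envelope indices i < j the intersection is x = (a_i − a_j) / (j − i). Reading off the sorted break points: {-4, -3, 8}.
Verification: at each break x_0, at least two indices attain the minimum of min_i(a_i + i · x_0).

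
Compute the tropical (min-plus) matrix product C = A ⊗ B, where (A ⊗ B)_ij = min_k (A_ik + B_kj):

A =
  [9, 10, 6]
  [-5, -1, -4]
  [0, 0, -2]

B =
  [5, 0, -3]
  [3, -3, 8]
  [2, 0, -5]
A ⊗ B =
  [8, 6, 1]
  [-2, -5, -9]
  [0, -3, -7]

Apply the min-plus product entry-by-entry:
  C[0][0] = min over k of (A[0][0] + B[0][0] = 9 + 5 = 14, A[0][1] + B[1][0] = 10 + 3 = 13, A[0][2] + B[2][0] = 6 + 2 = 8) = 8 (attained at k = 2)
  C[0][1] = min over k of (A[0][0] + B[0][1] = 9 + 0 = 9, A[0][1] + B[1][1] = 10 + -3 = 7, A[0][2] + B[2][1] = 6 + 0 = 6) = 6 (attained at k = 2)
  C[0][2] = min over k of (A[0][0] + B[0][2] = 9 + -3 = 6, A[0][1] + B[1][2] = 10 + 8 = 18, A[0][2] + B[2][2] = 6 + -5 = 1) = 1 (attained at k = 2)
  C[1][0] = min over k of (A[1][0] + B[0][0] = -5 + 5 = 0, A[1][1] + B[1][0] = -1 + 3 = 2, A[1][2] + B[2][0] = -4 + 2 = -2) = -2 (attained at k = 2)
  C[1][1] = min over k of (A[1][0] + B[0][1] = -5 + 0 = -5, A[1][1] + B[1][1] = -1 + -3 = -4, A[1][2] + B[2][1] = -4 + 0 = -4) = -5 (attained at k = 0)
  C[1][2] = min over k of (A[1][0] + B[0][2] = -5 + -3 = -8, A[1][1] + B[1][2] = -1 + 8 = 7, A[1][2] + B[2][2] = -4 + -5 = -9) = -9 (attained at k = 2)
  C[2][0] = min over k of (A[2][0] + B[0][0] = 0 + 5 = 5, A[2][1] + B[1][0] = 0 + 3 = 3, A[2][2] + B[2][0] = -2 + 2 = 0) = 0 (attained at k = 2)
  C[2][1] = min over k of (A[2][0] + B[0][1] = 0 + 0 = 0, A[2][1] + B[1][1] = 0 + -3 = -3, A[2][2] + B[2][1] = -2 + 0 = -2) = -3 (attained at k = 1)
  C[2][2] = min over k of (A[2][0] + B[0][2] = 0 + -3 = -3, A[2][1] + B[1][2] = 0 + 8 = 8, A[2][2] + B[2][2] = -2 + -5 = -7) = -7 (attained at k = 2)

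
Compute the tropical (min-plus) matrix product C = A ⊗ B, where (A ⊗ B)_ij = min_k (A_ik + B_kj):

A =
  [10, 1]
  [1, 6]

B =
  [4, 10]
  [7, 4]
A ⊗ B =
  [8, 5]
  [5, 10]

Apply the min-plus product entry-by-entry:
  C[0][0] = min over k of (A[0][0] + B[0][0] = 10 + 4 = 14, A[0][1] + B[1][0] = 1 + 7 = 8) = 8 (attained at k = 1)
  C[0][1] = min over k of (A[0][0] + B[0][1] = 10 + 10 = 20, A[0][1] + B[1][1] = 1 + 4 = 5) = 5 (attained at k = 1)
  C[1][0] = min over k of (A[1][0] + B[0][0] = 1 + 4 = 5, A[1][1] + B[1][0] = 6 + 7 = 13) = 5 (attained at k = 0)
  C[1][1] = min over k of (A[1][0] + B[0][1] = 1 + 10 = 11, A[1][1] + B[1][1] = 6 + 4 = 10) = 10 (attained at k = 1)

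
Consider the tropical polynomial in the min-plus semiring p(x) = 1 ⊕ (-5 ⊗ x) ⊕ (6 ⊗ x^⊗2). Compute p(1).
p(1) = -4

A tropical monomial a ⊗ x^⊗i evaluates to a + i · x. Evaluating each term at x = 1:
  Term 0 contributes 1 + 0 · 1 = 1
  Term 1 contributes -5 + 1 · 1 = -4
  Term 2 contributes 6 + 2 · 1 = 8
p(1) = ⊕ of these = min[1, -4, 8] = -4.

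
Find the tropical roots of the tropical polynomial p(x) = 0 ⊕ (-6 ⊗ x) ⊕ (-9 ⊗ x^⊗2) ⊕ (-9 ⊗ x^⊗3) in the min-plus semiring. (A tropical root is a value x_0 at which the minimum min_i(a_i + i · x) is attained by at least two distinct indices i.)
Roots: {0, 3, 6}

Each tropical root is a break point of the lower envelope of the lines y = a_i + i · x (there are 4 lines, with slopes 0, 1, ..., 3). Only the lines that attain the minimum somewhere contribute to roots; other lines are dominated. Here the surviving (envelope) indices are i = 3, i = 2, i = 1, i = 0.
Intersections between consecutive envelope lines give the roots: for adjacent envelope indices i < j the intersection is x = (a_i − a_j) / (j − i). Reading off the sorted break points: {0, 3, 6}.
Verification: at each break x_0, at least two indices attain the minimum of min_i(a_i + i · x_0).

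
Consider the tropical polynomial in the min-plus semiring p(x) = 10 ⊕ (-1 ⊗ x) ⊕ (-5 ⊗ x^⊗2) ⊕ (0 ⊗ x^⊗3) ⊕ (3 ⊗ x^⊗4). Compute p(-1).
p(-1) = -7

A tropical monomial a ⊗ x^⊗i evaluates to a + i · x. Evaluating each term at x = -1:
  Term 0 contributes 10 + 0 · -1 = 10
  Term 1 contributes -1 + 1 · -1 = -2
  Term 2 contributes -5 + 2 · -1 = -7
  Term 3 contributes 0 + 3 · -1 = -3
  Term 4 contributes 3 + 4 · -1 = -1
p(-1) = ⊕ of these = min[10, -2, -7, -3, -1] = -7.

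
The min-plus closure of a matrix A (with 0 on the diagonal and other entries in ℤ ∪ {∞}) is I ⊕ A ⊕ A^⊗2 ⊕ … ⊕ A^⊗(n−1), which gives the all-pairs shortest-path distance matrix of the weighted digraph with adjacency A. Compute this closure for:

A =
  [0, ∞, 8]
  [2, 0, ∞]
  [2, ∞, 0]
Closure =
  [0, ∞, 8]
  [2, 0, 10]
  [2, ∞, 0]

This is the Floyd-Warshall all-pairs shortest-path computation. For each intermediate vertex k = 0, 1, …, 2, update dist[i][j] ← min(dist[i][j], dist[i][k] + dist[k][j]). The final matrix gives, for each (i, j), the minimum total weight of any directed path from i to j (possibly empty when i = j).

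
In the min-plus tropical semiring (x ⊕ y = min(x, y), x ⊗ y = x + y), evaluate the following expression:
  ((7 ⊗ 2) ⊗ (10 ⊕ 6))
((7 ⊗ 2) ⊗ (10 ⊕ 6)) = 15

Expand innermost to outermost. Recall ⊕ takes the minimum of its arguments and ⊗ takes their sum. Working out the expression ((7 ⊗ 2) ⊗ (10 ⊕ 6)) gives 15.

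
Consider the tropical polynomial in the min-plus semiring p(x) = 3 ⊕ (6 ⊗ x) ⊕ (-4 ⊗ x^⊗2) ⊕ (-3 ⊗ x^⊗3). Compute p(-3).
p(-3) = -12

A tropical monomial a ⊗ x^⊗i evaluates to a + i · x. Evaluating each term at x = -3:
  Term 0 contributes 3 + 0 · -3 = 3
  Term 1 contributes 6 + 1 · -3 = 3
  Term 2 contributes -4 + 2 · -3 = -10
  Term 3 contributes -3 + 3 · -3 = -12
p(-3) = ⊕ of these = min[3, 3, -10, -12] = -12.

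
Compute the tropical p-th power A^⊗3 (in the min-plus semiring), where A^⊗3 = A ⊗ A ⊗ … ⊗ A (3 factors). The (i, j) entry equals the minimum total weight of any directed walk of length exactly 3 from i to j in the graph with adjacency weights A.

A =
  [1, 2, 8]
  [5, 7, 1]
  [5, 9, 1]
A^⊗3 =
  [3, 4, 4]
  [7, 8, 3]
  [7, 8, 3]

Each entry (A^⊗3)_ij equals the minimum over all length-3 walks i = v_0 → v_1 → … → v_3 = j of Σ_t A[v_t][v_{t+1}]. For example, for (i, j) = (0, 2) we minimise over 9 possible intermediate vertex sequences; the minimum is 4, attained along the walk 0 → 0 → 1 → 2.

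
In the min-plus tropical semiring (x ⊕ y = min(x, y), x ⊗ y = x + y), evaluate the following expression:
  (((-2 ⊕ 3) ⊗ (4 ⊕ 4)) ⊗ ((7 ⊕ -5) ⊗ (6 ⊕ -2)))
(((-2 ⊕ 3) ⊗ (4 ⊕ 4)) ⊗ ((7 ⊕ -5) ⊗ (6 ⊕ -2))) = -5

Expand innermost to outermost. Recall ⊕ takes the minimum of its arguments and ⊗ takes their sum. Working out the expression (((-2 ⊕ 3) ⊗ (4 ⊕ 4)) ⊗ ((7 ⊕ -5) ⊗ (6 ⊕ -2))) gives -5.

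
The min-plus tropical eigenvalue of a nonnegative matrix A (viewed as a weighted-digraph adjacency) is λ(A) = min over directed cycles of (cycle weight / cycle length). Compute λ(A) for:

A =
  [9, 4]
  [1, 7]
λ(A) = 5/2

Enumerate directed cycles and compute their means (weight / length). Sample:
  cycle 0 → 0: weight = 9, length = 1, mean = 9/1 ≈ 9.000
  cycle 1 → 1: weight = 7, length = 1, mean = 7/1 ≈ 7.000
  cycle 0 → 1 → 0: weight = 5, length = 2, mean = 5/2 ≈ 2.500
  cycle 1 → 0 → 1: weight = 5, length = 2, mean = 5/2 ≈ 2.500
Minimum mean = 2.500, attained e.g. along the cycle 0 → 1 → 0 with weight 5 and length 2. So λ(A) = 5/2 = 5/2.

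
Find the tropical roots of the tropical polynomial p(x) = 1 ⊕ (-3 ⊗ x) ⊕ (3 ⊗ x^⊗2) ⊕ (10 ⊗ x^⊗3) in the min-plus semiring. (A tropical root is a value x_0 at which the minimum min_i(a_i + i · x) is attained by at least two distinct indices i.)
Roots: {-7, -6, 4}

Each tropical root is a break point of the lower envelope of the lines y = a_i + i · x (there are 4 lines, with slopes 0, 1, ..., 3). Only the lines that attain the minimum somewhere contribute to roots; other lines are dominated. Here the surviving (envelope) indices are i = 3, i = 2, i = 1, i = 0.
Intersections between consecutive envelope lines give the roots: for adjacent envelope indices i < j the intersection is x = (a_i − a_j) / (j − i). Reading off the sorted break points: {-7, -6, 4}.
Verification: at each break x_0, at least two indices attain the minimum of min_i(a_i + i · x_0).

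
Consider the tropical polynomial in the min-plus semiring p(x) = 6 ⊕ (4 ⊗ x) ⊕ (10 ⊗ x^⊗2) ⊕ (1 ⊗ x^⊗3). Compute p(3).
p(3) = 6

A tropical monomial a ⊗ x^⊗i evaluates to a + i · x. Evaluating each term at x = 3:
  Term 0 contributes 6 + 0 · 3 = 6
  Term 1 contributes 4 + 1 · 3 = 7
  Term 2 contributes 10 + 2 · 3 = 16
  Term 3 contributes 1 + 3 · 3 = 10
p(3) = ⊕ of these = min[6, 7, 16, 10] = 6.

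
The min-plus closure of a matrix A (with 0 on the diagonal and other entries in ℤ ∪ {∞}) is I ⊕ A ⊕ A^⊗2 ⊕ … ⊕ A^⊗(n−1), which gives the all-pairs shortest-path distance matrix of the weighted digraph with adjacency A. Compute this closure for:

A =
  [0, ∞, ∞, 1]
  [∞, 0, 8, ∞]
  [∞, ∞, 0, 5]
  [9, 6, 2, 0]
Closure =
  [0, 7, 3, 1]
  [22, 0, 8, 13]
  [14, 11, 0, 5]
  [9, 6, 2, 0]

This is the Floyd-Warshall all-pairs shortest-path computation. For each intermediate vertex k = 0, 1, …, 3, update dist[i][j] ← min(dist[i][j], dist[i][k] + dist[k][j]). The final matrix gives, for each (i, j), the minimum total weight of any directed path from i to j (possibly empty when i = j).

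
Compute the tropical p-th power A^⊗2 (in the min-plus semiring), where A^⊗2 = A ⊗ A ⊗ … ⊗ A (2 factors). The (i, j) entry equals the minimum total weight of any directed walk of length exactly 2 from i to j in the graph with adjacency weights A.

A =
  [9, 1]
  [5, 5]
A^⊗2 =
  [6, 6]
  [10, 6]

Each entry (A^⊗2)_ij equals the minimum over all length-2 walks i = v_0 → v_1 → … → v_2 = j of Σ_t A[v_t][v_{t+1}]. For example, for (i, j) = (0, 1) we minimise over 2 possible intermediate vertex sequences; the minimum is 6, attained along the walk 0 → 1 → 1.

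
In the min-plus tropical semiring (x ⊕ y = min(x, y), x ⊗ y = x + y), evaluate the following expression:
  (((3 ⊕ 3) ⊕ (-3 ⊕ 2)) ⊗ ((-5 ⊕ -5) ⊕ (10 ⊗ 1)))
(((3 ⊕ 3) ⊕ (-3 ⊕ 2)) ⊗ ((-5 ⊕ -5) ⊕ (10 ⊗ 1))) = -8

Expand innermost to outermost. Recall ⊕ takes the minimum of its arguments and ⊗ takes their sum. Working out the expression (((3 ⊕ 3) ⊕ (-3 ⊕ 2)) ⊗ ((-5 ⊕ -5) ⊕ (10 ⊗ 1))) gives -8.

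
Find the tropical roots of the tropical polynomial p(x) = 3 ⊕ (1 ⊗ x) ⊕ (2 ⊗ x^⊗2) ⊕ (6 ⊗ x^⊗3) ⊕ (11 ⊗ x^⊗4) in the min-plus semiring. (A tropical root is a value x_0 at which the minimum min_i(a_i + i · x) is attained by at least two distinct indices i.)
Roots: {-5, -4, -1, 2}

Each tropical root is a break point of the lower envelope of the lines y = a_i + i · x (there are 5 lines, with slopes 0, 1, ..., 4). Only the lines that attain the minimum somewhere contribute to roots; other lines are dominated. Here the surviving (envelope) indices are i = 4, i = 3, i = 2, i = 1, i = 0.
Intersections between consecutive envelope lines give the roots: for adjacent envelope indices i < j the intersection is x = (a_i − a_j) / (j − i). Reading off the sorted break points: {-5, -4, -1, 2}.
Verification: at each break x_0, at least two indices attain the minimum of min_i(a_i + i · x_0).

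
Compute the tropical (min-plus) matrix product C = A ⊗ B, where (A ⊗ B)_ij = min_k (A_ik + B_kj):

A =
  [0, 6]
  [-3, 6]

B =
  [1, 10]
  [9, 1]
A ⊗ B =
  [1, 7]
  [-2, 7]

Apply the min-plus product entry-by-entry:
  C[0][0] = min over k of (A[0][0] + B[0][0] = 0 + 1 = 1, A[0][1] + B[1][0] = 6 + 9 = 15) = 1 (attained at k = 0)
  C[0][1] = min over k of (A[0][0] + B[0][1] = 0 + 10 = 10, A[0][1] + B[1][1] = 6 + 1 = 7) = 7 (attained at k = 1)
  C[1][0] = min over k of (A[1][0] + B[0][0] = -3 + 1 = -2, A[1][1] + B[1][0] = 6 + 9 = 15) = -2 (attained at k = 0)
  C[1][1] = min over k of (A[1][0] + B[0][1] = -3 + 10 = 7, A[1][1] + B[1][1] = 6 + 1 = 7) = 7 (attained at k = 0)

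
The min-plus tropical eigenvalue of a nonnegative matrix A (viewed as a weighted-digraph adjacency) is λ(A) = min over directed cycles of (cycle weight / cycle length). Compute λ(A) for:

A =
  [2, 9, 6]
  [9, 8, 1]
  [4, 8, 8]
λ(A) = 2

Enumerate directed cycles and compute their means (weight / length). Sample:
  cycle 0 → 0: weight = 2, length = 1, mean = 2/1 ≈ 2.000
  cycle 1 → 1: weight = 8, length = 1, mean = 8/1 ≈ 8.000
  cycle 2 → 2: weight = 8, length = 1, mean = 8/1 ≈ 8.000
  cycle 0 → 1 → 0: weight = 18, length = 2, mean = 18/2 ≈ 9.000
  cycle 0 → 2 → 0: weight = 10, length = 2, mean = 10/2 ≈ 5.000
  cycle 1 → 0 → 1: weight = 18, length = 2, mean = 18/2 ≈ 9.000
Minimum mean = 2.000, attained e.g. along the cycle 0 → 0 with weight 2 and length 1. So λ(A) = 2/1 = 2.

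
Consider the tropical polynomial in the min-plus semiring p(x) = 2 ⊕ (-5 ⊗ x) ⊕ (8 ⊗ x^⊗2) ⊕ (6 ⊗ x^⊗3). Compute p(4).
p(4) = -1

A tropical monomial a ⊗ x^⊗i evaluates to a + i · x. Evaluating each term at x = 4:
  Term 0 contributes 2 + 0 · 4 = 2
  Term 1 contributes -5 + 1 · 4 = -1
  Term 2 contributes 8 + 2 · 4 = 16
  Term 3 contributes 6 + 3 · 4 = 18
p(4) = ⊕ of these = min[2, -1, 16, 18] = -1.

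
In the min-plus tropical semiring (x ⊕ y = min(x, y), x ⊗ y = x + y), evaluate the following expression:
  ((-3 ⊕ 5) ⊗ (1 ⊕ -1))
((-3 ⊕ 5) ⊗ (1 ⊕ -1)) = -4

Expand innermost to outermost. Recall ⊕ takes the minimum of its arguments and ⊗ takes their sum. Working out the expression ((-3 ⊕ 5) ⊗ (1 ⊕ -1)) gives -4.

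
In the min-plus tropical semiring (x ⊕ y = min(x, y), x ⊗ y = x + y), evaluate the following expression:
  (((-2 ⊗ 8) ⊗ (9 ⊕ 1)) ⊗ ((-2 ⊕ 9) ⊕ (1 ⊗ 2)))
(((-2 ⊗ 8) ⊗ (9 ⊕ 1)) ⊗ ((-2 ⊕ 9) ⊕ (1 ⊗ 2))) = 5

Expand innermost to outermost. Recall ⊕ takes the minimum of its arguments and ⊗ takes their sum. Working out the expression (((-2 ⊗ 8) ⊗ (9 ⊕ 1)) ⊗ ((-2 ⊕ 9) ⊕ (1 ⊗ 2))) gives 5.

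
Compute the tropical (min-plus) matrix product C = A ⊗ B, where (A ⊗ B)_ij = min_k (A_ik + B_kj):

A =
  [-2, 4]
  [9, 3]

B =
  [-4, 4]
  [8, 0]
A ⊗ B =
  [-6, 2]
  [5, 3]

Apply the min-plus product entry-by-entry:
  C[0][0] = min over k of (A[0][0] + B[0][0] = -2 + -4 = -6, A[0][1] + B[1][0] = 4 + 8 = 12) = -6 (attained at k = 0)
  C[0][1] = min over k of (A[0][0] + B[0][1] = -2 + 4 = 2, A[0][1] + B[1][1] = 4 + 0 = 4) = 2 (attained at k = 0)
  C[1][0] = min over k of (A[1][0] + B[0][0] = 9 + -4 = 5, A[1][1] + B[1][0] = 3 + 8 = 11) = 5 (attained at k = 0)
  C[1][1] = min over k of (A[1][0] + B[0][1] = 9 + 4 = 13, A[1][1] + B[1][1] = 3 + 0 = 3) = 3 (attained at k = 1)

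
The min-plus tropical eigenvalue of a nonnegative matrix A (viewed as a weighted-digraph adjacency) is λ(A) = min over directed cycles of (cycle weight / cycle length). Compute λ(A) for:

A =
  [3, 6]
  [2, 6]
λ(A) = 3

Enumerate directed cycles and compute their means (weight / length). Sample:
  cycle 0 → 0: weight = 3, length = 1, mean = 3/1 ≈ 3.000
  cycle 1 → 1: weight = 6, length = 1, mean = 6/1 ≈ 6.000
  cycle 0 → 1 → 0: weight = 8, length = 2, mean = 8/2 ≈ 4.000
  cycle 1 → 0 → 1: weight = 8, length = 2, mean = 8/2 ≈ 4.000
Minimum mean = 3.000, attained e.g. along the cycle 0 → 0 with weight 3 and length 1. So λ(A) = 3/1 = 3.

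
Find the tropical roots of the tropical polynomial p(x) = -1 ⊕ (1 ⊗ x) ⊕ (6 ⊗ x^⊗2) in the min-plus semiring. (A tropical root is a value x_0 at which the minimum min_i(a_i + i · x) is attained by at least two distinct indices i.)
Roots: {-5, -2}

Each tropical root is a break point of the lower envelope of the lines y = a_i + i · x (there are 3 lines, with slopes 0, 1, ..., 2). Only the lines that attain the minimum somewhere contribute to roots; other lines are dominated. Here the surviving (envelope) indices are i = 2, i = 1, i = 0.
Intersections between consecutive envelope lines give the roots: for adjacent envelope indices i < j the intersection is x = (a_i − a_j) / (j − i). Reading off the sorted break points: {-5, -2}.
Verification: at each break x_0, at least two indices attain the minimum of min_i(a_i + i · x_0).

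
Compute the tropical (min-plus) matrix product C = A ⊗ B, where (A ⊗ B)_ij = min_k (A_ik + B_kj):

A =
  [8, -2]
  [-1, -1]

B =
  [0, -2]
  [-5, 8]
A ⊗ B =
  [-7, 6]
  [-6, -3]

Apply the min-plus product entry-by-entry:
  C[0][0] = min over k of (A[0][0] + B[0][0] = 8 + 0 = 8, A[0][1] + B[1][0] = -2 + -5 = -7) = -7 (attained at k = 1)
  C[0][1] = min over k of (A[0][0] + B[0][1] = 8 + -2 = 6, A[0][1] + B[1][1] = -2 + 8 = 6) = 6 (attained at k = 0)
  C[1][0] = min over k of (A[1][0] + B[0][0] = -1 + 0 = -1, A[1][1] + B[1][0] = -1 + -5 = -6) = -6 (attained at k = 1)
  C[1][1] = min over k of (A[1][0] + B[0][1] = -1 + -2 = -3, A[1][1] + B[1][1] = -1 + 8 = 7) = -3 (attained at k = 0)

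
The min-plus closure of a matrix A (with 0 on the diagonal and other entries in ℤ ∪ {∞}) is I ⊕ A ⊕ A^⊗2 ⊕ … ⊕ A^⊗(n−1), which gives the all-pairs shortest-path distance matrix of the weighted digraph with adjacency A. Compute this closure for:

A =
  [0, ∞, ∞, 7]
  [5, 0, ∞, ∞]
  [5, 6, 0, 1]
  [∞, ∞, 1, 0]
Closure =
  [0, 14, 8, 7]
  [5, 0, 13, 12]
  [5, 6, 0, 1]
  [6, 7, 1, 0]

This is the Floyd-Warshall all-pairs shortest-path computation. For each intermediate vertex k = 0, 1, …, 3, update dist[i][j] ← min(dist[i][j], dist[i][k] + dist[k][j]). The final matrix gives, for each (i, j), the minimum total weight of any directed path from i to j (possibly empty when i = j).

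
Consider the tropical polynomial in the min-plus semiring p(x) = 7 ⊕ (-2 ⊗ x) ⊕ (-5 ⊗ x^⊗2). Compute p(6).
p(6) = 4

A tropical monomial a ⊗ x^⊗i evaluates to a + i · x. Evaluating each term at x = 6:
  Term 0 contributes 7 + 0 · 6 = 7
  Term 1 contributes -2 + 1 · 6 = 4
  Term 2 contributes -5 + 2 · 6 = 7
p(6) = ⊕ of these = min[7, 4, 7] = 4.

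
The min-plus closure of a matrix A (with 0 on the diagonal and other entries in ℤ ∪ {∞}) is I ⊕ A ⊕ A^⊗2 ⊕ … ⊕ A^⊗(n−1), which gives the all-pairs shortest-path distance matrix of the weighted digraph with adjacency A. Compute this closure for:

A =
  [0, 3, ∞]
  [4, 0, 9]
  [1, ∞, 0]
Closure =
  [0, 3, 12]
  [4, 0, 9]
  [1, 4, 0]

This is the Floyd-Warshall all-pairs shortest-path computation. For each intermediate vertex k = 0, 1, …, 2, update dist[i][j] ← min(dist[i][j], dist[i][k] + dist[k][j]). The final matrix gives, for each (i, j), the minimum total weight of any directed path from i to j (possibly empty when i = j).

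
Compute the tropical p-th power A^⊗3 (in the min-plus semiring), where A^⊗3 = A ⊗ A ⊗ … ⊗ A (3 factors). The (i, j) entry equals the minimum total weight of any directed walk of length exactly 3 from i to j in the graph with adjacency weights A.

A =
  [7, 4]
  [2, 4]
A^⊗3 =
  [10, 10]
  [8, 10]

Each entry (A^⊗3)_ij equals the minimum over all length-3 walks i = v_0 → v_1 → … → v_3 = j of Σ_t A[v_t][v_{t+1}]. For example, for (i, j) = (0, 1) we minimise over 4 possible intermediate vertex sequences; the minimum is 10, attained along the walk 0 → 1 → 0 → 1.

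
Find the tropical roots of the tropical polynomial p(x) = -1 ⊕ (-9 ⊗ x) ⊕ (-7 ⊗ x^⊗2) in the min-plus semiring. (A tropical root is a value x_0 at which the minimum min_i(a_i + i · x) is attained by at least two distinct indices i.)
Roots: {-2, 8}

Each tropical root is a break point of the lower envelope of the lines y = a_i + i · x (there are 3 lines, with slopes 0, 1, ..., 2). Only the lines that attain the minimum somewhere contribute to roots; other lines are dominated. Here the surviving (envelope) indices are i = 2, i = 1, i = 0.
Intersections between consecutive envelope lines give the roots: for adjacent envelope indices i < j the intersection is x = (a_i − a_j) / (j − i). Reading off the sorted break points: {-2, 8}.
Verification: at each break x_0, at least two indices attain the minimum of min_i(a_i + i · x_0).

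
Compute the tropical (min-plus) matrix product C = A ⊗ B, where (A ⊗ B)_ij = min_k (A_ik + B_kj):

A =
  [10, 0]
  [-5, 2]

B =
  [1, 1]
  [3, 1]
A ⊗ B =
  [3, 1]
  [-4, -4]

Apply the min-plus product entry-by-entry:
  C[0][0] = min over k of (A[0][0] + B[0][0] = 10 + 1 = 11, A[0][1] + B[1][0] = 0 + 3 = 3) = 3 (attained at k = 1)
  C[0][1] = min over k of (A[0][0] + B[0][1] = 10 + 1 = 11, A[0][1] + B[1][1] = 0 + 1 = 1) = 1 (attained at k = 1)
  C[1][0] = min over k of (A[1][0] + B[0][0] = -5 + 1 = -4, A[1][1] + B[1][0] = 2 + 3 = 5) = -4 (attained at k = 0)
  C[1][1] = min over k of (A[1][0] + B[0][1] = -5 + 1 = -4, A[1][1] + B[1][1] = 2 + 1 = 3) = -4 (attained at k = 0)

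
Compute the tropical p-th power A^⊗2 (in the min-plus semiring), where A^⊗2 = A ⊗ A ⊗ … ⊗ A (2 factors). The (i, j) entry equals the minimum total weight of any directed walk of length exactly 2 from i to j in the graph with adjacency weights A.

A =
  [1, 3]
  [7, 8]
A^⊗2 =
  [2, 4]
  [8, 10]

Each entry (A^⊗2)_ij equals the minimum over all length-2 walks i = v_0 → v_1 → … → v_2 = j of Σ_t A[v_t][v_{t+1}]. For example, for (i, j) = (0, 1) we minimise over 2 possible intermediate vertex sequences; the minimum is 4, attained along the walk 0 → 0 → 1.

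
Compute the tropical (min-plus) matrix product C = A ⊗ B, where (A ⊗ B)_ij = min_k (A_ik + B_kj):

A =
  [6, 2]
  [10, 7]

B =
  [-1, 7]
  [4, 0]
A ⊗ B =
  [5, 2]
  [9, 7]

Apply the min-plus product entry-by-entry:
  C[0][0] = min over k of (A[0][0] + B[0][0] = 6 + -1 = 5, A[0][1] + B[1][0] = 2 + 4 = 6) = 5 (attained at k = 0)
  C[0][1] = min over k of (A[0][0] + B[0][1] = 6 + 7 = 13, A[0][1] + B[1][1] = 2 + 0 = 2) = 2 (attained at k = 1)
  C[1][0] = min over k of (A[1][0] + B[0][0] = 10 + -1 = 9, A[1][1] + B[1][0] = 7 + 4 = 11) = 9 (attained at k = 0)
  C[1][1] = min over k of (A[1][0] + B[0][1] = 10 + 7 = 17, A[1][1] + B[1][1] = 7 + 0 = 7) = 7 (attained at k = 1)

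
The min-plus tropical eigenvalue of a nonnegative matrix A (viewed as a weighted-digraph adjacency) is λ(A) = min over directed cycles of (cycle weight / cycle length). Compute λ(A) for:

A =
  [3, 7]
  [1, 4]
λ(A) = 3

Enumerate directed cycles and compute their means (weight / length). Sample:
  cycle 0 → 0: weight = 3, length = 1, mean = 3/1 ≈ 3.000
  cycle 1 → 1: weight = 4, length = 1, mean = 4/1 ≈ 4.000
  cycle 0 → 1 → 0: weight = 8, length = 2, mean = 8/2 ≈ 4.000
  cycle 1 → 0 → 1: weight = 8, length = 2, mean = 8/2 ≈ 4.000
Minimum mean = 3.000, attained e.g. along the cycle 0 → 0 with weight 3 and length 1. So λ(A) = 3/1 = 3.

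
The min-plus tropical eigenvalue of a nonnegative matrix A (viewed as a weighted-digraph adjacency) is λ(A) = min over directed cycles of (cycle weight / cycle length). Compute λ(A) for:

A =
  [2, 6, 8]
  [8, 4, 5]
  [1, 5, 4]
λ(A) = 2

Enumerate directed cycles and compute their means (weight / length). Sample:
  cycle 0 → 0: weight = 2, length = 1, mean = 2/1 ≈ 2.000
  cycle 1 → 1: weight = 4, length = 1, mean = 4/1 ≈ 4.000
  cycle 2 → 2: weight = 4, length = 1, mean = 4/1 ≈ 4.000
  cycle 0 → 1 → 0: weight = 14, length = 2, mean = 14/2 ≈ 7.000
  cycle 0 → 2 → 0: weight = 9, length = 2, mean = 9/2 ≈ 4.500
  cycle 1 → 0 → 1: weight = 14, length = 2, mean = 14/2 ≈ 7.000
Minimum mean = 2.000, attained e.g. along the cycle 0 → 0 with weight 2 and length 1. So λ(A) = 2/1 = 2.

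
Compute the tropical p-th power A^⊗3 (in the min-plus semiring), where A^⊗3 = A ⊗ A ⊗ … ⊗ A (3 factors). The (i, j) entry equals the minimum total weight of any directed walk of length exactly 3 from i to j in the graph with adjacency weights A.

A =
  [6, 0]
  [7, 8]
A^⊗3 =
  [13, 7]
  [14, 13]

Each entry (A^⊗3)_ij equals the minimum over all length-3 walks i = v_0 → v_1 → … → v_3 = j of Σ_t A[v_t][v_{t+1}]. For example, for (i, j) = (0, 1) we minimise over 4 possible intermediate vertex sequences; the minimum is 7, attained along the walk 0 → 1 → 0 → 1.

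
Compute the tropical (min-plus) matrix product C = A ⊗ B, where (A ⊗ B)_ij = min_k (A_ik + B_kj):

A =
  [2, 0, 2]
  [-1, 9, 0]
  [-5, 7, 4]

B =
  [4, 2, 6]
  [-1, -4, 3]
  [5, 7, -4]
A ⊗ B =
  [-1, -4, -2]
  [3, 1, -4]
  [-1, -3, 0]

Apply the min-plus product entry-by-entry:
  C[0][0] = min over k of (A[0][0] + B[0][0] = 2 + 4 = 6, A[0][1] + B[1][0] = 0 + -1 = -1, A[0][2] + B[2][0] = 2 + 5 = 7) = -1 (attained at k = 1)
  C[0][1] = min over k of (A[0][0] + B[0][1] = 2 + 2 = 4, A[0][1] + B[1][1] = 0 + -4 = -4, A[0][2] + B[2][1] = 2 + 7 = 9) = -4 (attained at k = 1)
  C[0][2] = min over k of (A[0][0] + B[0][2] = 2 + 6 = 8, A[0][1] + B[1][2] = 0 + 3 = 3, A[0][2] + B[2][2] = 2 + -4 = -2) = -2 (attained at k = 2)
  C[1][0] = min over k of (A[1][0] + B[0][0] = -1 + 4 = 3, A[1][1] + B[1][0] = 9 + -1 = 8, A[1][2] + B[2][0] = 0 + 5 = 5) = 3 (attained at k = 0)
  C[1][1] = min over k of (A[1][0] + B[0][1] = -1 + 2 = 1, A[1][1] + B[1][1] = 9 + -4 = 5, A[1][2] + B[2][1] = 0 + 7 = 7) = 1 (attained at k = 0)
  C[1][2] = min over k of (A[1][0] + B[0][2] = -1 + 6 = 5, A[1][1] + B[1][2] = 9 + 3 = 12, A[1][2] + B[2][2] = 0 + -4 = -4) = -4 (attained at k = 2)
  C[2][0] = min over k of (A[2][0] + B[0][0] = -5 + 4 = -1, A[2][1] + B[1][0] = 7 + -1 = 6, A[2][2] + B[2][0] = 4 + 5 = 9) = -1 (attained at k = 0)
  C[2][1] = min over k of (A[2][0] + B[0][1] = -5 + 2 = -3, A[2][1] + B[1][1] = 7 + -4 = 3, A[2][2] + B[2][1] = 4 + 7 = 11) = -3 (attained at k = 0)
  C[2][2] = min over k of (A[2][0] + B[0][2] = -5 + 6 = 1, A[2][1] + B[1][2] = 7 + 3 = 10, A[2][2] + B[2][2] = 4 + -4 = 0) = 0 (attained at k = 2)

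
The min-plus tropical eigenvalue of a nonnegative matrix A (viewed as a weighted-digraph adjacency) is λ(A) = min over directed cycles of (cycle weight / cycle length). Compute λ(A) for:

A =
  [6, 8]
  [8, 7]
λ(A) = 6

Enumerate directed cycles and compute their means (weight / length). Sample:
  cycle 0 → 0: weight = 6, length = 1, mean = 6/1 ≈ 6.000
  cycle 1 → 1: weight = 7, length = 1, mean = 7/1 ≈ 7.000
  cycle 0 → 1 → 0: weight = 16, length = 2, mean = 16/2 ≈ 8.000
  cycle 1 → 0 → 1: weight = 16, length = 2, mean = 16/2 ≈ 8.000
Minimum mean = 6.000, attained e.g. along the cycle 0 → 0 with weight 6 and length 1. So λ(A) = 6/1 = 6.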